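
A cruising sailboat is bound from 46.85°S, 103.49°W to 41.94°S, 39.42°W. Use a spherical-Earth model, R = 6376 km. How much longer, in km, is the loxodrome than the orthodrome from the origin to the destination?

Great circle: cos σ = sin φ₁ sin φ₂ + cos φ₁ cos φ₂ cos Δλ,  σ = 0.7812 rad → d_gc = 4981.0 km
Rhumb line: Δψ = +0.1200, q = Δφ/Δψ = 0.7139, d_rh = R√(Δφ²+q²Δλ²) = 5119.2 km
Excess = 5119.2 − 4981.0 = 138.2 ≈ 138 km

138 km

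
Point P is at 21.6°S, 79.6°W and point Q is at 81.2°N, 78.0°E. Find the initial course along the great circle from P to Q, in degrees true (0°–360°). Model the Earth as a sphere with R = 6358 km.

θ = atan2( sin Δλ·cos φ₂ ,  cos φ₁ sin φ₂ − sin φ₁ cos φ₂ cos Δλ )
  = atan2(+0.0583, +0.8668) = 3.85°

3.8°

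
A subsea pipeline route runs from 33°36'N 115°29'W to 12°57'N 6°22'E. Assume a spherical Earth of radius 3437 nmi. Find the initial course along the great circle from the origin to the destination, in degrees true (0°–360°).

60.3°

θ = atan2( sin Δλ·cos φ₂ ,  cos φ₁ sin φ₂ − sin φ₁ cos φ₂ cos Δλ )
  = atan2(+0.8278, +0.4713) = 60.35°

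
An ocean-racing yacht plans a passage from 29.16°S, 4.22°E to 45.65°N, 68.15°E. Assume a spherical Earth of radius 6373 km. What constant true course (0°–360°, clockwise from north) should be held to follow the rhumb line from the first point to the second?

Δψ = ln[tan(π/4+φ₂/2)/tan(π/4+φ₁/2)] = +1.4300
Δλ = +1.1158 rad (taken the short way round)
course = atan2(Δλ, Δψ) = 37.96°

38.0°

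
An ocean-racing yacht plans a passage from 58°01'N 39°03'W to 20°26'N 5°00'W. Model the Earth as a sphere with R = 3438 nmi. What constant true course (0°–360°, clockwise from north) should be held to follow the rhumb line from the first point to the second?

146.1°

Meridional parts: M(φ₁)=+1.2497, M(φ₂)=+0.3644 → ΔM = -0.8853;  Δλ = +0.5943 rad
tan C = Δλ / ΔM = -0.6713 → C = 146.13°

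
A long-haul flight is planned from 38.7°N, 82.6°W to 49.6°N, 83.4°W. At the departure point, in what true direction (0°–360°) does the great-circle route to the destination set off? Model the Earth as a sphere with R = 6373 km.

357.3°

θ = atan2( sin Δλ·cos φ₂ ,  cos φ₁ sin φ₂ − sin φ₁ cos φ₂ cos Δλ )
  = atan2(-0.0090, +0.1891) = 357.26°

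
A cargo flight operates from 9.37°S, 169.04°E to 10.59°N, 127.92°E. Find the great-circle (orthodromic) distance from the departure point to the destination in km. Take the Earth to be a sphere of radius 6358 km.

5051 km

cos σ = sin φ₁ sin φ₂ + cos φ₁ cos φ₂ cos Δλ
      = sin(-9.37°)sin(10.59°) + cos(-9.37°)cos(10.59°)cos(-41.12°) = 0.7007
σ = 45.517° → d = Rσ = 6358·0.79442 = 5051 km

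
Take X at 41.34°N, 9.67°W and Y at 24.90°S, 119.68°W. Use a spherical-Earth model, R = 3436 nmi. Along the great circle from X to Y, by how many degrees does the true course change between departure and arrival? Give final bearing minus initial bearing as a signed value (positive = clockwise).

-27.4°

Initial bearing θ₁ = atan2(sin Δλ cos φ₂, cos φ₁ sin φ₂ − sin φ₁ cos φ₂ cos Δλ) = 262.57°
Final bearing θ₂ = (initial bearing from the destination back to the start) + 180° = 235.17°
Δθ = θ₂ − θ₁ = -27.4°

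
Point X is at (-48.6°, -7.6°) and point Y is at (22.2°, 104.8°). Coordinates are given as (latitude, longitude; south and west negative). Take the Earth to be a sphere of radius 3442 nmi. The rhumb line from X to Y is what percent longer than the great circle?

2.1%

Great circle: σ = 2.1138 rad → d_gc = Rσ = 7275.9 nmi
Rhumb: Δφ = +1.2357, Δλ = +1.9618, Δψ = +1.3707, q = Δφ/Δψ = 0.9015 → d_rh = R√(Δφ²+q²Δλ²) = 7425.8 nmi
Excess = (7425.8 − 7275.9) / 7275.9 = 149.9 / 7275.9 = 2.06% ≈ 2.1%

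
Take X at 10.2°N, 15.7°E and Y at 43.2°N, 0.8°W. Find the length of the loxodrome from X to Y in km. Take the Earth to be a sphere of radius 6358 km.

3997 km

Δψ = ln[tan(π/4+φ₂/2)/tan(π/4+φ₁/2)] = +0.6586;  Δφ = +0.5760 rad,  Δλ = -0.2880 rad
q = Δφ/Δψ = 0.8745
d = R·√(Δφ² + q²Δλ²) = 6358·0.62860 = 3997 km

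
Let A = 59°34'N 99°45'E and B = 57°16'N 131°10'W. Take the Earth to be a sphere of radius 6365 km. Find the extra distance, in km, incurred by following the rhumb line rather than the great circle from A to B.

1240 km

Great circle: cos σ = sin φ₁ sin φ₂ + cos φ₁ cos φ₂ cos Δλ,  σ = 0.9853 rad → d_gc = 6271.4 km
Rhumb line: Δψ = -0.0767, q = Δφ/Δψ = 0.5235, d_rh = R√(Δφ²+q²Δλ²) = 7511.5 km
Excess = 7511.5 − 6271.4 = 1240.1 ≈ 1240 km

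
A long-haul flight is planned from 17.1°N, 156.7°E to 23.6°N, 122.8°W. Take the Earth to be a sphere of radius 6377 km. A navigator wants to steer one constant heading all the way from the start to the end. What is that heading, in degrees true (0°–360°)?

Δψ = ln[tan(π/4+φ₂/2)/tan(π/4+φ₁/2)] = +0.1211
Δλ = +1.4050 rad (taken the short way round)
course = atan2(Δλ, Δψ) = 85.07°

85.1°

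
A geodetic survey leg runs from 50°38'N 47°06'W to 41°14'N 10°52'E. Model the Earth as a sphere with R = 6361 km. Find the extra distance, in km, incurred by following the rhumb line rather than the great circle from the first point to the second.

106 km

Great circle: cos σ = sin φ₁ sin φ₂ + cos φ₁ cos φ₂ cos Δλ,  σ = 0.7035 rad → d_gc = 4475.00 km
Rhumb line: Δψ = -0.2367, q = Δφ/Δψ = 0.6930, d_rh = R√(Δφ²+q²Δλ²) = 4580.53 km
Excess = 4580.53 − 4475.00 = 105.53 ≈ 106 km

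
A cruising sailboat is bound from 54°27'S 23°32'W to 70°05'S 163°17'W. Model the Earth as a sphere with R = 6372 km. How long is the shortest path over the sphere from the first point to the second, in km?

5798 km

cos σ = sin φ₁ sin φ₂ + cos φ₁ cos φ₂ cos Δλ
      = sin(-54.45°)sin(-70.08°) + cos(-54.45°)cos(-70.08°)cos(-139.75°) = 0.6138
σ = 52.137° → d = Rσ = 6372·0.90996 = 5798 km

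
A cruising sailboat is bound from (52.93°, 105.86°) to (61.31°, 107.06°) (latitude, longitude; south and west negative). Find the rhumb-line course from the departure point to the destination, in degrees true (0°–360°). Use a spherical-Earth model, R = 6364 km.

4.4°

Meridional parts: M(φ₁)=+1.0928, M(φ₂)=+1.3636 → ΔM = +0.2708;  Δλ = +0.0209 rad
tan C = Δλ / ΔM = +0.0773 → C = 4.42°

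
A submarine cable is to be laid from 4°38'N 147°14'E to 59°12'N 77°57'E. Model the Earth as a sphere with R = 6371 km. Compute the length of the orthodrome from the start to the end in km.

Haversine: a = sin²(Δφ/2)+cos φ₁ cos φ₂ sin²(Δλ/2) = 0.37504;  σ = 2·atan2(√a,√(1−a))
σ = 75.527° → d = Rσ = 6371·1.31819 = 8398 km

8398 km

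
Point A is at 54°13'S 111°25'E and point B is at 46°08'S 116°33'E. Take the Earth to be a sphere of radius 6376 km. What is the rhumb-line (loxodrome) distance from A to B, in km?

971 km

Δψ = ln[tan(π/4+φ₂/2)/tan(π/4+φ₁/2)] = +0.2210;  Δφ = +0.1411 rad,  Δλ = +0.0896 rad
q = Δφ/Δψ = 0.6384
d = R·√(Δφ² + q²Δλ²) = 6376·0.15223 = 971 km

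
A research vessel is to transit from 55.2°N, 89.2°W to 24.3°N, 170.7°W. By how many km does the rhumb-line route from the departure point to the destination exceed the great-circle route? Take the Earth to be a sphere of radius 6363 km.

Great circle: cos σ = sin φ₁ sin φ₂ + cos φ₁ cos φ₂ cos Δλ,  σ = 1.1431 rad → d_gc = 7273.4 km
Rhumb line: Δψ = -0.7229, q = Δφ/Δψ = 0.7460, d_rh = R√(Δφ²+q²Δλ²) = 7574.3 km
Excess = 7574.3 − 7273.4 = 300.9 ≈ 301 km

301 km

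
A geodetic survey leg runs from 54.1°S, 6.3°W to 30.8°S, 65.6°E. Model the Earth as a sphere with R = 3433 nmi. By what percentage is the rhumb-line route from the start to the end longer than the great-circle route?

3.4%

Great circle: σ = 0.9628 rad → d_gc = Rσ = 3305.2 nmi
Rhumb: Δφ = +0.4067, Δλ = +1.2549, Δψ = +0.5617, q = Δφ/Δψ = 0.7240 → d_rh = R√(Δφ²+q²Δλ²) = 3417.4 nmi
Excess = (3417.4 − 3305.2) / 3305.2 = 112.2 / 3305.2 = 3.39% ≈ 3.4%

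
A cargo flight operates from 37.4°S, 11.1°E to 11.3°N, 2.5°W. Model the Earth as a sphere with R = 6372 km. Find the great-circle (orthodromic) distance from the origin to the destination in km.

Haversine: a = sin²(Δφ/2)+cos φ₁ cos φ₂ sin²(Δλ/2) = 0.18092;  σ = 2·atan2(√a,√(1−a))
σ = 50.345° → d = Rσ = 6372·0.87869 = 5599 km

5599 km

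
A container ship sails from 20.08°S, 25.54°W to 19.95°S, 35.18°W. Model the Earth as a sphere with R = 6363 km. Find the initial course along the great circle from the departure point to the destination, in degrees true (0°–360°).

θ = atan2( sin Δλ·cos φ₂ ,  cos φ₁ sin φ₂ − sin φ₁ cos φ₂ cos Δλ )
  = atan2(-0.1574, -0.0023) = 269.17°

269.2°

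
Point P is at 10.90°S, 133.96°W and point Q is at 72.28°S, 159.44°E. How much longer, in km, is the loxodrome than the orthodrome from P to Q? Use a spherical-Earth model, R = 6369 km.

246 km

Great circle: cos σ = sin φ₁ sin φ₂ + cos φ₁ cos φ₂ cos Δλ,  σ = 1.2673 rad → d_gc = 8071.7 km
Rhumb line: Δψ = -1.6673, q = Δφ/Δψ = 0.6425, d_rh = R√(Δφ²+q²Δλ²) = 8317.5 km
Excess = 8317.5 − 8071.7 = 245.8 ≈ 246 km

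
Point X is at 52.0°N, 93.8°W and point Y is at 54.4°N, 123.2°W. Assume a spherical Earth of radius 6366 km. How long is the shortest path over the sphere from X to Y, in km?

1960 km

cos σ = sin φ₁ sin φ₂ + cos φ₁ cos φ₂ cos Δλ
      = sin(52.00°)sin(54.40°) + cos(52.00°)cos(54.40°)cos(-29.40°) = 0.9530
σ = 17.642° → d = Rσ = 6366·0.30792 = 1960 km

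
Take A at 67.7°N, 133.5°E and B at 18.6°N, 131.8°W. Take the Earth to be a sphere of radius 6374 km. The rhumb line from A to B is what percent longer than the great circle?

Great circle: σ = 1.3019 rad → d_gc = Rσ = 8298.5 km
Rhumb: Δφ = -0.8570, Δλ = +1.6528, Δψ = -1.2936, q = Δφ/Δψ = 0.6625 → d_rh = R√(Δφ²+q²Δλ²) = 8862.6 km
Excess = (8862.6 − 8298.5) / 8298.5 = 564.1 / 8298.5 = 6.80% ≈ 6.8%

6.8%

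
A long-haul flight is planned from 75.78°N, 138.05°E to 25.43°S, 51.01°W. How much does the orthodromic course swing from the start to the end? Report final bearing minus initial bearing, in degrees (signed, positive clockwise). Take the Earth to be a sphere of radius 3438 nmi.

At departure: θ₁ = atan2(sin Δλ cos φ₂, cos φ₁ sin φ₂ − sin φ₁ cos φ₂ cos Δλ) = 10.61°
At arrival: θ₂ = atan2(sin Δλ cos φ₁, −cos φ₂ sin φ₁ + sin φ₂ cos φ₁ cos Δλ) = 177.13°
Δθ = θ₂ − θ₁ = +166.5°

+166.5°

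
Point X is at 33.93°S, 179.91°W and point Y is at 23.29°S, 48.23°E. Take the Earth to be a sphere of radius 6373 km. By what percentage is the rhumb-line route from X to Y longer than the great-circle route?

8.7%

Great circle: σ = 1.8628 rad → d_gc = Rσ = 11871.6 km
Rhumb: Δφ = +0.1857, Δλ = -2.3014, Δψ = +0.2120, q = Δφ/Δψ = 0.8759 → d_rh = R√(Δφ²+q²Δλ²) = 12900.8 km
Excess = (12900.8 − 11871.6) / 11871.6 = 1029.2 / 11871.6 = 8.67% ≈ 8.7%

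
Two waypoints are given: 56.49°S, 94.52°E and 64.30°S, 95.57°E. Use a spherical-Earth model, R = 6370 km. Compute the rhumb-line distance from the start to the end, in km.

870 km

Δψ = ln[tan(π/4+φ₂/2)/tan(π/4+φ₁/2)] = -0.2775;  Δφ = -0.1363 rad,  Δλ = +0.0183 rad
q = Δφ/Δψ = 0.4913
d = R·√(Δφ² + q²Δλ²) = 6370·0.13661 = 870 km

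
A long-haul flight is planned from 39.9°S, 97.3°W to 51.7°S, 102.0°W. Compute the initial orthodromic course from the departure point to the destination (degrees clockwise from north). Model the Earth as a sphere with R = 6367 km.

θ = atan2( sin Δλ·cos φ₂ ,  cos φ₁ sin φ₂ − sin φ₁ cos φ₂ cos Δλ )
  = atan2(-0.0508, -0.2058) = 193.86°

193.9°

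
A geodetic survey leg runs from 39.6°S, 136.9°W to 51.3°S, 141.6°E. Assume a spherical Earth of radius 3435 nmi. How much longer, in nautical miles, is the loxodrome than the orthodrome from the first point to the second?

163 nmi

Great circle: cos σ = sin φ₁ sin φ₂ + cos φ₁ cos φ₂ cos Δλ,  σ = 0.9659 rad → d_gc = 3317.9 nmi
Rhumb line: Δψ = -0.2926, q = Δφ/Δψ = 0.6978, d_rh = R√(Δφ²+q²Δλ²) = 3480.8 nmi
Excess = 3480.8 − 3317.9 = 162.9 ≈ 163 nmi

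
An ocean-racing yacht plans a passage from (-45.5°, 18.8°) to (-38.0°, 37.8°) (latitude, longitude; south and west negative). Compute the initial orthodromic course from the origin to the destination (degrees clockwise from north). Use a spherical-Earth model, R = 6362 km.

68.7°

θ = atan2( sin Δλ·cos φ₂ ,  cos φ₁ sin φ₂ − sin φ₁ cos φ₂ cos Δλ )
  = atan2(+0.2566, +0.0999) = 68.72°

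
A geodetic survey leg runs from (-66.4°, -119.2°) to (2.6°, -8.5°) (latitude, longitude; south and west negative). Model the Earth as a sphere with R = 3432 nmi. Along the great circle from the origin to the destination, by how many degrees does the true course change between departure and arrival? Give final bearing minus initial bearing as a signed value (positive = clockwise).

Initial bearing θ₁ = atan2(sin Δλ cos φ₂, cos φ₁ sin φ₂ − sin φ₁ cos φ₂ cos Δλ) = 108.10°
Final bearing θ₂ = (initial bearing from the destination back to the start) + 180° = 22.39°
Δθ = θ₂ − θ₁ = -85.7°

-85.7°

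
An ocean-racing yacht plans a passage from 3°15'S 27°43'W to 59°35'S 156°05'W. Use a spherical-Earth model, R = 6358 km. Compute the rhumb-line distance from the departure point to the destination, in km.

12864 km

Rhumb course C = atan2(Δλ, Δψ) with Δψ = ln[tan(π/4+φ₂/2)/tan(π/4+φ₁/2)] = -1.2458, Δλ = -2.2404 → C = 240.92°
d = R·|Δφ| / |cos C| = 6358·0.98320 / 0.48596 = 12864 km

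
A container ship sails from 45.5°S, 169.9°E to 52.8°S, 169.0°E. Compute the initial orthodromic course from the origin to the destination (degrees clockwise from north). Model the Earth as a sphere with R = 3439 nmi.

184.3°

θ = atan2( sin Δλ·cos φ₂ ,  cos φ₁ sin φ₂ − sin φ₁ cos φ₂ cos Δλ )
  = atan2(-0.0095, -0.1271) = 184.27°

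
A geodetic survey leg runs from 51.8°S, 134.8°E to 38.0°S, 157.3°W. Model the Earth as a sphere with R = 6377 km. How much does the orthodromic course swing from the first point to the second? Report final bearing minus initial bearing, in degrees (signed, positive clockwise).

Initial bearing θ₁ = atan2(sin Δλ cos φ₂, cos φ₁ sin φ₂ − sin φ₁ cos φ₂ cos Δλ) = 101.44°
Final bearing θ₂ = (initial bearing from the destination back to the start) + 180° = 50.28°
Δθ = θ₂ − θ₁ = -51.2°

-51.2°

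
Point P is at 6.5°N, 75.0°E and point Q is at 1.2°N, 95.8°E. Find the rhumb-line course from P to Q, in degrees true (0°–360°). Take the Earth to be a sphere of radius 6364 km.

Meridional parts: M(φ₁)=+0.1137, M(φ₂)=+0.0209 → ΔM = -0.0927;  Δλ = +0.3630 rad
tan C = Δλ / ΔM = -3.9143 → C = 104.33°

104.3°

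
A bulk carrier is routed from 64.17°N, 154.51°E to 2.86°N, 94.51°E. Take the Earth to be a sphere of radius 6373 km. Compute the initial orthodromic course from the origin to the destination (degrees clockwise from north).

243.7°

θ = atan2( sin Δλ·cos φ₂ ,  cos φ₁ sin φ₂ − sin φ₁ cos φ₂ cos Δλ )
  = atan2(-0.8649, -0.4277) = 243.69°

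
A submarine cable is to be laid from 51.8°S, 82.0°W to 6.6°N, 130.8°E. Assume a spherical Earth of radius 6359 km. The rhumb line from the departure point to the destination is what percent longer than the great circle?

Great circle: σ = 2.2227 rad → d_gc = Rσ = 14134.1 km
Rhumb: Δφ = +1.0193, Δλ = -2.5691, Δψ = +1.1760, q = Δφ/Δψ = 0.8668 → d_rh = R√(Δφ²+q²Δλ²) = 15573.3 km
Excess = (15573.3 − 14134.1) / 14134.1 = 1439.2 / 14134.1 = 10.18% ≈ 10.2%

10.2%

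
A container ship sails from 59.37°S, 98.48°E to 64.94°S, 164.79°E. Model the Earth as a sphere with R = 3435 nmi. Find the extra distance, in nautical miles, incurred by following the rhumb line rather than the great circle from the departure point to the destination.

83 nmi

Great circle: cos σ = sin φ₁ sin φ₂ + cos φ₁ cos φ₂ cos Δλ,  σ = 0.5233 rad → d_gc = 1797.5 nmi
Rhumb line: Δψ = -0.2088, q = Δφ/Δψ = 0.4656, d_rh = R√(Δφ²+q²Δλ²) = 1880.7 nmi
Excess = 1880.7 − 1797.5 = 83.2 ≈ 83 nmi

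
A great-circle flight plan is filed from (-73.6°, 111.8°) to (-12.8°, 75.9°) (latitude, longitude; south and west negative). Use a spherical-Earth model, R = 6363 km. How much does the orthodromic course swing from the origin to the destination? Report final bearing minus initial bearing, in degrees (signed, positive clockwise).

At departure: θ₁ = atan2(sin Δλ cos φ₂, cos φ₁ sin φ₂ − sin φ₁ cos φ₂ cos Δλ) = 320.56°
At arrival: θ₂ = atan2(sin Δλ cos φ₁, −cos φ₂ sin φ₁ + sin φ₂ cos φ₁ cos Δλ) = 349.40°
Δθ = θ₂ − θ₁ = +28.8°

+28.8°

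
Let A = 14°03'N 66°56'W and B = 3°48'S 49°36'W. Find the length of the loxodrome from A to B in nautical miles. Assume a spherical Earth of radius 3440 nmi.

Δψ = ln[tan(π/4+φ₂/2)/tan(π/4+φ₁/2)] = -0.3141;  Δφ = -0.3115 rad,  Δλ = +0.3025 rad
q = Δφ/Δψ = 0.9919
d = R·√(Δφ² + q²Δλ²) = 3440·0.43255 = 1488 nmi

1488 nmi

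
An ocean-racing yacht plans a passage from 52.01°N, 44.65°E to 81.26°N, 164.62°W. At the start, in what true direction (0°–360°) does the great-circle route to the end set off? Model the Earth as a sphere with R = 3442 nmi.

θ = atan2( sin Δλ·cos φ₂ ,  cos φ₁ sin φ₂ − sin φ₁ cos φ₂ cos Δλ )
  = atan2(+0.0743, +0.7128) = 5.95°

5.9°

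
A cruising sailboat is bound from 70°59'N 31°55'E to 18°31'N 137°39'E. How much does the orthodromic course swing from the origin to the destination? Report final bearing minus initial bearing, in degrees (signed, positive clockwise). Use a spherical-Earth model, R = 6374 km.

+92.1°

Initial bearing θ₁ = atan2(sin Δλ cos φ₂, cos φ₁ sin φ₂ − sin φ₁ cos φ₂ cos Δλ) = 69.21°
Final bearing θ₂ = (initial bearing from the destination back to the start) + 180° = 161.26°
Δθ = θ₂ − θ₁ = +92.1°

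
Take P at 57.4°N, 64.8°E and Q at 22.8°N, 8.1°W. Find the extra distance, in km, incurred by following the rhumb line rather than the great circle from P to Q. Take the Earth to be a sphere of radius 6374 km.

226 km

Great circle: cos σ = sin φ₁ sin φ₂ + cos φ₁ cos φ₂ cos Δλ,  σ = 1.0787 rad → d_gc = 6875.4 km
Rhumb line: Δψ = -0.8207, q = Δφ/Δψ = 0.7358, d_rh = R√(Δφ²+q²Δλ²) = 7101.2 km
Excess = 7101.2 − 6875.4 = 225.8 ≈ 226 km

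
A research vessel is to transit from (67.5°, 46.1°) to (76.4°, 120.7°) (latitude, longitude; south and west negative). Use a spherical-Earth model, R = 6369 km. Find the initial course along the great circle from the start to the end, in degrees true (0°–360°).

N = sin Δλ·cos φ₂ = +0.2267;  D = cos φ₁ sin φ₂ − sin φ₁ cos φ₂ cos Δλ = +0.3143
initial course = atan2(N, D) = 35.81°

35.8°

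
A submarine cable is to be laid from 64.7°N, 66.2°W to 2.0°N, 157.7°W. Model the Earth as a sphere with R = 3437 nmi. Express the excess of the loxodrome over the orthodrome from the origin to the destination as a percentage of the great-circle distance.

Great circle: σ = 1.5504 rad → d_gc = Rσ = 5328.8 nmi
Rhumb: Δφ = -1.0943, Δλ = -1.5970, Δψ = -1.4592, q = Δφ/Δψ = 0.7499 → d_rh = R√(Δφ²+q²Δλ²) = 5575.8 nmi
Excess = (5575.8 − 5328.8) / 5328.8 = 247.0 / 5328.8 = 4.64% ≈ 4.6%

4.6%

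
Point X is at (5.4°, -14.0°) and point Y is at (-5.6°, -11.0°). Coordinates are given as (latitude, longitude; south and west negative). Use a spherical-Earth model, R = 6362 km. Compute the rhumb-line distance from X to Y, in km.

Rhumb course C = atan2(Δλ, Δψ) with Δψ = ln[tan(π/4+φ₂/2)/tan(π/4+φ₁/2)] = -0.1923, Δλ = +0.0524 → C = 164.77°
d = R·|Δφ| / |cos C| = 6362·0.19199 / 0.96487 = 1266 km

1266 km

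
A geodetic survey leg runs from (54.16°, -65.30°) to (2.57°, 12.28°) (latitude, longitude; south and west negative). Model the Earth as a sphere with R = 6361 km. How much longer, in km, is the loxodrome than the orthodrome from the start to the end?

208 km

Great circle: cos σ = sin φ₁ sin φ₂ + cos φ₁ cos φ₂ cos Δλ,  σ = 1.4079 rad → d_gc = 8955.8 km
Rhumb line: Δψ = -1.0841, q = Δφ/Δψ = 0.8306, d_rh = R√(Δφ²+q²Δλ²) = 9164.2 km
Excess = 9164.2 − 8955.8 = 208.4 ≈ 208 km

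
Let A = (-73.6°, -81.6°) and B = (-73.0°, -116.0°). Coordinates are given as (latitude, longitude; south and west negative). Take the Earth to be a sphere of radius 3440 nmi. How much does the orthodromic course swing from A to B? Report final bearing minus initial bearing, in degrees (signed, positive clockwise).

+33.0°

At departure: θ₁ = atan2(sin Δλ cos φ₂, cos φ₁ sin φ₂ − sin φ₁ cos φ₂ cos Δλ) = 256.85°
At arrival: θ₂ = atan2(sin Δλ cos φ₁, −cos φ₂ sin φ₁ + sin φ₂ cos φ₁ cos Δλ) = 289.88°
Δθ = θ₂ − θ₁ = +33.0°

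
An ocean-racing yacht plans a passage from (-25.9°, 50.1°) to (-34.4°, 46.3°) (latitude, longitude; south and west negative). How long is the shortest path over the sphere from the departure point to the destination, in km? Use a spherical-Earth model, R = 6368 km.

cos σ = sin φ₁ sin φ₂ + cos φ₁ cos φ₂ cos Δλ
      = sin(-25.90°)sin(-34.40°) + cos(-25.90°)cos(-34.40°)cos(-3.80°) = 0.9874
σ = 9.111° → d = Rσ = 6368·0.15901 = 1013 km

1013 km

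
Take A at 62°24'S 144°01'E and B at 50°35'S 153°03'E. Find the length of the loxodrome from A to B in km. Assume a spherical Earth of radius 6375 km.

Δψ = ln[tan(π/4+φ₂/2)/tan(π/4+φ₁/2)] = +0.3773;  Δφ = +0.2062 rad,  Δλ = +0.1577 rad
q = Δφ/Δψ = 0.5466
d = R·√(Δφ² + q²Δλ²) = 6375·0.22352 = 1425 km

1425 km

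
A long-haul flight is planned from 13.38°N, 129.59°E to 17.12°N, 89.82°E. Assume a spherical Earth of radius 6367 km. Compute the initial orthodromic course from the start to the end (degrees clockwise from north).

280.8°

θ = atan2( sin Δλ·cos φ₂ ,  cos φ₁ sin φ₂ − sin φ₁ cos φ₂ cos Δλ )
  = atan2(-0.6114, +0.1164) = 280.78°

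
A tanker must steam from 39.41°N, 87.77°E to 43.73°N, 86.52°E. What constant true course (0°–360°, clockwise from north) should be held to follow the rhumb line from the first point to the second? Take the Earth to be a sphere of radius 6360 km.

347.8°

Δψ = ln[tan(π/4+φ₂/2)/tan(π/4+φ₁/2)] = +0.1008
Δλ = -0.0218 rad (taken the short way round)
course = atan2(Δλ, Δψ) = 347.79°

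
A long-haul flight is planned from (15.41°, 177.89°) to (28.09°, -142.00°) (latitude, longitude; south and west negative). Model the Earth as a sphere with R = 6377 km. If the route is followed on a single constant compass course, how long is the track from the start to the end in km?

Rhumb course C = atan2(Δλ, Δψ) with Δψ = ln[tan(π/4+φ₂/2)/tan(π/4+φ₁/2)] = +0.2389, Δλ = +0.7001 → C = 71.16°
d = R·|Δφ| / |cos C| = 6377·0.22131 / 0.32299 = 4369 km

4369 km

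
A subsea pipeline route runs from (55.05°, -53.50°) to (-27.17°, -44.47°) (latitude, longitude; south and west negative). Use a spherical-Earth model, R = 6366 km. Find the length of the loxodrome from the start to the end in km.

Rhumb course C = atan2(Δλ, Δψ) with Δψ = ln[tan(π/4+φ₂/2)/tan(π/4+φ₁/2)] = -1.6488, Δλ = +0.1576 → C = 174.54°
d = R·|Δφ| / |cos C| = 6366·1.43501 / 0.99546 = 9177 km

9177 km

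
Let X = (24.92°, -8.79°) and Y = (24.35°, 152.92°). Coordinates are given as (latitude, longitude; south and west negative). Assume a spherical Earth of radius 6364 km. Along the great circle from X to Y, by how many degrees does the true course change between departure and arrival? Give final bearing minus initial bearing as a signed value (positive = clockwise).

Initial bearing θ₁ = atan2(sin Δλ cos φ₂, cos φ₁ sin φ₂ − sin φ₁ cos φ₂ cos Δλ) = 21.17°
Final bearing θ₂ = (initial bearing from the destination back to the start) + 180° = 158.93°
Δθ = θ₂ − θ₁ = +137.8°

+137.8°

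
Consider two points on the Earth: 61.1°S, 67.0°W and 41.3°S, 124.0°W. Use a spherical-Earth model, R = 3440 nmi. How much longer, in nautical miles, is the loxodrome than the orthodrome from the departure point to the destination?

63 nmi

Great circle: cos σ = sin φ₁ sin φ₂ + cos φ₁ cos φ₂ cos Δλ,  σ = 0.6832 rad → d_gc = 2350.2 nmi
Rhumb line: Δψ = +0.5632, q = Δφ/Δψ = 0.6136, d_rh = R√(Δφ²+q²Δλ²) = 2413.0 nmi
Excess = 2413.0 − 2350.2 = 62.8 ≈ 63 nmi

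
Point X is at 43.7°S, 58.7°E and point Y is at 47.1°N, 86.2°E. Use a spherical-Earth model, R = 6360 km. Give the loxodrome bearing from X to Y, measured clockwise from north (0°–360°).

Meridional parts: M(φ₁)=-0.8496, M(φ₂)=+0.9342 → ΔM = +1.7838;  Δλ = +0.4800 rad
tan C = Δλ / ΔM = +0.2691 → C = 15.06°

15.1°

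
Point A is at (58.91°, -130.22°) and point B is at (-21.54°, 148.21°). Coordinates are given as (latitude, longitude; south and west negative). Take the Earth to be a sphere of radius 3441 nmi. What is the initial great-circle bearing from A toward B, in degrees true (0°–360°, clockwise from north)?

251.6°

N = sin Δλ·cos φ₂ = -0.9201;  D = cos φ₁ sin φ₂ − sin φ₁ cos φ₂ cos Δλ = -0.3064
initial course = atan2(N, D) = 251.58°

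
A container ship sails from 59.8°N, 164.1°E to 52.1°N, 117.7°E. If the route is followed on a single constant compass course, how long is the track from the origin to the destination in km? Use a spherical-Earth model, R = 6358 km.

2996 km

Δψ = ln[tan(π/4+φ₂/2)/tan(π/4+φ₁/2)] = -0.2410;  Δφ = -0.1344 rad,  Δλ = -0.8098 rad
q = Δφ/Δψ = 0.5576
d = R·√(Δφ² + q²Δλ²) = 6358·0.47117 = 2996 km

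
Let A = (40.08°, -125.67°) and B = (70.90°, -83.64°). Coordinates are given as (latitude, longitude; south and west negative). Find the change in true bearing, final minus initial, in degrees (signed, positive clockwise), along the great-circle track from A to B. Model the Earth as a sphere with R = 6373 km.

+36.4°

Initial bearing θ₁ = atan2(sin Δλ cos φ₂, cos φ₁ sin φ₂ − sin φ₁ cos φ₂ cos Δλ) = 21.14°
Final bearing θ₂ = (initial bearing from the destination back to the start) + 180° = 57.50°
Δθ = θ₂ − θ₁ = +36.4°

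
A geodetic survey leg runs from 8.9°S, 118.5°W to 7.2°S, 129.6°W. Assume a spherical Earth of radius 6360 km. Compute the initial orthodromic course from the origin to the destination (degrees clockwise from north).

278.0°

θ = atan2( sin Δλ·cos φ₂ ,  cos φ₁ sin φ₂ − sin φ₁ cos φ₂ cos Δλ )
  = atan2(-0.1910, +0.0268) = 277.99°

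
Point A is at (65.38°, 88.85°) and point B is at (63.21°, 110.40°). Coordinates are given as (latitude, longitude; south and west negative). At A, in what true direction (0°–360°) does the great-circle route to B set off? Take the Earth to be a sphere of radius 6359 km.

θ = atan2( sin Δλ·cos φ₂ ,  cos φ₁ sin φ₂ − sin φ₁ cos φ₂ cos Δλ )
  = atan2(+0.1656, -0.0092) = 93.19°

93.2°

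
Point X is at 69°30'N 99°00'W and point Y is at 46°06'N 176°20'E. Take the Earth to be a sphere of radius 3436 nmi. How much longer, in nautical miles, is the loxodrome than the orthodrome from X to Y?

Great circle: cos σ = sin φ₁ sin φ₂ + cos φ₁ cos φ₂ cos Δλ,  σ = 0.7989 rad → d_gc = 2745.04 nmi
Rhumb line: Δψ = -0.8014, q = Δφ/Δψ = 0.5096, d_rh = R√(Δφ²+q²Δλ²) = 2943.53 nmi
Excess = 2943.53 − 2745.04 = 198.49 ≈ 198 nmi

198 nmi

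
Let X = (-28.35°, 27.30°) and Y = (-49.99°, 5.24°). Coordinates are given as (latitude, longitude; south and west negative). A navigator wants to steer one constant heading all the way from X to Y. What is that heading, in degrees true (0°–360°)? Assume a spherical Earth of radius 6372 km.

217.9°

Meridional parts: M(φ₁)=-0.5163, M(φ₂)=-1.0104 → ΔM = -0.4941;  Δλ = -0.3850 rad
tan C = Δλ / ΔM = +0.7793 → C = 217.93°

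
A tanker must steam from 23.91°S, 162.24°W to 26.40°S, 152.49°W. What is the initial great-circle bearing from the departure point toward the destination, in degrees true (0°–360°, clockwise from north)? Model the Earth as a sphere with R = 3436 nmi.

107.8°

θ = atan2( sin Δλ·cos φ₂ ,  cos φ₁ sin φ₂ − sin φ₁ cos φ₂ cos Δλ )
  = atan2(+0.1517, -0.0487) = 107.80°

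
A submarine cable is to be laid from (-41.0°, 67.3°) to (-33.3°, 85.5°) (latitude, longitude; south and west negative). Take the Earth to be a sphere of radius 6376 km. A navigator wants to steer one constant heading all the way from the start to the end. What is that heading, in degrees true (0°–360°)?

62.0°

Δψ = ln[tan(π/4+φ₂/2)/tan(π/4+φ₁/2)] = +0.1689
Δλ = +0.3176 rad (taken the short way round)
course = atan2(Δλ, Δψ) = 62.00°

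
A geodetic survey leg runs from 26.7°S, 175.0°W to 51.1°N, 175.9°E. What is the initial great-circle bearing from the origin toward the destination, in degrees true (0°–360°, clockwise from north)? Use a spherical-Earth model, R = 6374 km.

354.2°

θ = atan2( sin Δλ·cos φ₂ ,  cos φ₁ sin φ₂ − sin φ₁ cos φ₂ cos Δλ )
  = atan2(-0.0993, +0.9739) = 354.18°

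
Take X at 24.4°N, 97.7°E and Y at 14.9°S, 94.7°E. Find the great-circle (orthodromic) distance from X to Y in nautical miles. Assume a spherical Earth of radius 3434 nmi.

cos σ = sin φ₁ sin φ₂ + cos φ₁ cos φ₂ cos Δλ
      = sin(24.40°)sin(-14.90°) + cos(24.40°)cos(-14.90°)cos(-3.00°) = 0.7726
σ = 39.409° → d = Rσ = 3434·0.68782 = 2362 nmi

2362 nmi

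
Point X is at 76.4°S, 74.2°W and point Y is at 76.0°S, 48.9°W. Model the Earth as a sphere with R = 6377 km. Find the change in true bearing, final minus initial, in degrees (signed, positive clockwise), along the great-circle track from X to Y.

At departure: θ₁ = atan2(sin Δλ cos φ₂, cos φ₁ sin φ₂ − sin φ₁ cos φ₂ cos Δλ) = 98.57°
At arrival: θ₂ = atan2(sin Δλ cos φ₁, −cos φ₂ sin φ₁ + sin φ₂ cos φ₁ cos Δλ) = 73.97°
Δθ = θ₂ − θ₁ = -24.6°

-24.6°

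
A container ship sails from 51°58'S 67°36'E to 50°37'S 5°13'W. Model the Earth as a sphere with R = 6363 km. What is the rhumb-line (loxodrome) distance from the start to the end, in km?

5059 km

Δψ = ln[tan(π/4+φ₂/2)/tan(π/4+φ₁/2)] = +0.0377;  Δφ = +0.0236 rad,  Δλ = -1.2709 rad
q = Δφ/Δψ = 0.6253
d = R·√(Δφ² + q²Δλ²) = 6363·0.79503 = 5059 km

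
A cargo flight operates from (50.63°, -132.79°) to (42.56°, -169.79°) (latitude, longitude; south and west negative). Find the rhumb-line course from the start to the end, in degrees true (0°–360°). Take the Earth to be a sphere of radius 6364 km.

Meridional parts: M(φ₁)=+1.0279, M(φ₂)=+0.8224 → ΔM = -0.2055;  Δλ = -0.6458 rad
tan C = Δλ / ΔM = +3.1421 → C = 252.35°

252.3°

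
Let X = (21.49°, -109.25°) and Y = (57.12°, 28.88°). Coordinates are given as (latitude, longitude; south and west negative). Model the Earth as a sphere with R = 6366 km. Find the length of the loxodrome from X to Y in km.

12079 km

Rhumb course C = atan2(Δλ, Δψ) with Δψ = ln[tan(π/4+φ₂/2)/tan(π/4+φ₁/2)] = +0.8363, Δλ = +2.4108 → C = 70.87°
d = R·|Δφ| / |cos C| = 6366·0.62186 / 0.32775 = 12079 km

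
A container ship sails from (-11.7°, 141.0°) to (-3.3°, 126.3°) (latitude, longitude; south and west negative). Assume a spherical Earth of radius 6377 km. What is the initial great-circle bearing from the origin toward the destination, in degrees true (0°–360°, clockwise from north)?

298.8°

N = sin Δλ·cos φ₂ = -0.2533;  D = cos φ₁ sin φ₂ − sin φ₁ cos φ₂ cos Δλ = +0.1395
initial course = atan2(N, D) = 298.83°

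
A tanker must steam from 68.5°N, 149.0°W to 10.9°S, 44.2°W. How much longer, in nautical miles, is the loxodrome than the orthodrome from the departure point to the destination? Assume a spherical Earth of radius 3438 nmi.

362 nmi

Great circle: cos σ = sin φ₁ sin φ₂ + cos φ₁ cos φ₂ cos Δλ,  σ = 1.8420 rad → d_gc = 6332.7 nmi
Rhumb line: Δψ = -1.8529, q = Δφ/Δψ = 0.7479, d_rh = R√(Δφ²+q²Δλ²) = 6694.7 nmi
Excess = 6694.7 − 6332.7 = 362.0 ≈ 362 nmi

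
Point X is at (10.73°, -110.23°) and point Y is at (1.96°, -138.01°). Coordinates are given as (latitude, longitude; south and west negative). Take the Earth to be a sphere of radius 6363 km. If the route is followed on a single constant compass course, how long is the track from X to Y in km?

3214 km

Δψ = ln[tan(π/4+φ₂/2)/tan(π/4+φ₁/2)] = -0.1542;  Δφ = -0.1531 rad,  Δλ = -0.4849 rad
q = Δφ/Δψ = 0.9929
d = R·√(Δφ² + q²Δλ²) = 6363·0.50515 = 3214 km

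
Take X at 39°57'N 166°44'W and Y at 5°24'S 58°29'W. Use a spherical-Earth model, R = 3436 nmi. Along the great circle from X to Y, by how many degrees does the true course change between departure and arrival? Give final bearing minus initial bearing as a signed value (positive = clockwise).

At departure: θ₁ = atan2(sin Δλ cos φ₂, cos φ₁ sin φ₂ − sin φ₁ cos φ₂ cos Δλ) = 82.29°
At arrival: θ₂ = atan2(sin Δλ cos φ₁, −cos φ₂ sin φ₁ + sin φ₂ cos φ₁ cos Δλ) = 130.27°
Δθ = θ₂ − θ₁ = +48.0°

+48.0°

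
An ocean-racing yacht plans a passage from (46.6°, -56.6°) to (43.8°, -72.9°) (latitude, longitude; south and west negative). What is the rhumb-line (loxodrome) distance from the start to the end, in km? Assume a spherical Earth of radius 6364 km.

Δψ = ln[tan(π/4+φ₂/2)/tan(π/4+φ₁/2)] = -0.0694;  Δφ = -0.0489 rad,  Δλ = -0.2845 rad
q = Δφ/Δψ = 0.7044
d = R·√(Δφ² + q²Δλ²) = 6364·0.20627 = 1313 km

1313 km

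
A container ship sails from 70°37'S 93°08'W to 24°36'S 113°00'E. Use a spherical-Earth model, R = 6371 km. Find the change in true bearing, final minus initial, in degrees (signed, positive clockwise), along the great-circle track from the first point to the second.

At departure: θ₁ = atan2(sin Δλ cos φ₂, cos φ₁ sin φ₂ − sin φ₁ cos φ₂ cos Δλ) = 203.80°
At arrival: θ₂ = atan2(sin Δλ cos φ₁, −cos φ₂ sin φ₁ + sin φ₂ cos φ₁ cos Δλ) = 351.53°
Δθ = θ₂ − θ₁ = +147.7°

+147.7°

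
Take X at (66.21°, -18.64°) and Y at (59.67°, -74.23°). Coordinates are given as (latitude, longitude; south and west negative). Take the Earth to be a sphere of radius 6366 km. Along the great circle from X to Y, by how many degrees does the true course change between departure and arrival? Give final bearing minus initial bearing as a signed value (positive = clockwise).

Initial bearing θ₁ = atan2(sin Δλ cos φ₂, cos φ₁ sin φ₂ − sin φ₁ cos φ₂ cos Δλ) = 281.80°
Final bearing θ₂ = (initial bearing from the destination back to the start) + 180° = 231.44°
Δθ = θ₂ − θ₁ = -50.4°

-50.4°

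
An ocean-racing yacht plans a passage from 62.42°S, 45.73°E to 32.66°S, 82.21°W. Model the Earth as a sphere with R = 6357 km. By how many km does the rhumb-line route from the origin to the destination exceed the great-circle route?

Great circle: cos σ = sin φ₁ sin φ₂ + cos φ₁ cos φ₂ cos Δλ,  σ = 1.3298 rad → d_gc = 8453.5 km
Rhumb line: Δψ = +0.8010, q = Δφ/Δψ = 0.6484, d_rh = R√(Δφ²+q²Δλ²) = 9778.6 km
Excess = 9778.6 − 8453.5 = 1325.1 ≈ 1325 km

1325 km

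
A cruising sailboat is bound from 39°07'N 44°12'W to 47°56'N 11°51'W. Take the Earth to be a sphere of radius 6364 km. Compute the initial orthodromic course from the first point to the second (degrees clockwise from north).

58.6°

θ = atan2( sin Δλ·cos φ₂ ,  cos φ₁ sin φ₂ − sin φ₁ cos φ₂ cos Δλ )
  = atan2(+0.3585, +0.2189) = 58.59°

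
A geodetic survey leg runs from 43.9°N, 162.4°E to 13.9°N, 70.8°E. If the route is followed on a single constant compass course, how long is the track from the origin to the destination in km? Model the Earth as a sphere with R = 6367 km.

9359 km

Rhumb course C = atan2(Δλ, Δψ) with Δψ = ln[tan(π/4+φ₂/2)/tan(π/4+φ₁/2)] = -0.6095, Δλ = -1.5987 → C = 249.13°
d = R·|Δφ| / |cos C| = 6367·0.52360 / 0.35621 = 9359 km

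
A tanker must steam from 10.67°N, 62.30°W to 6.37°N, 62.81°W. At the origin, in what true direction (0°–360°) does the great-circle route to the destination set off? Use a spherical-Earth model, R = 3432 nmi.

186.7°

θ = atan2( sin Δλ·cos φ₂ ,  cos φ₁ sin φ₂ − sin φ₁ cos φ₂ cos Δλ )
  = atan2(-0.0088, -0.0750) = 186.73°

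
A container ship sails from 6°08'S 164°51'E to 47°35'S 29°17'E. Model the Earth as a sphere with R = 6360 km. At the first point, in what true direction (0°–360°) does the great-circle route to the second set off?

211.0°

N = sin Δλ·cos φ₂ = -0.4722;  D = cos φ₁ sin φ₂ − sin φ₁ cos φ₂ cos Δλ = -0.7855
initial course = atan2(N, D) = 211.01°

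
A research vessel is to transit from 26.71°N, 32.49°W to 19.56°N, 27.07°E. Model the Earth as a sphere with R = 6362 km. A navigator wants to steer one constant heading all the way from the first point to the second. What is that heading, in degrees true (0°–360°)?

97.4°

Δψ = ln[tan(π/4+φ₂/2)/tan(π/4+φ₁/2)] = -0.1358
Δλ = +1.0395 rad (taken the short way round)
course = atan2(Δλ, Δψ) = 97.44°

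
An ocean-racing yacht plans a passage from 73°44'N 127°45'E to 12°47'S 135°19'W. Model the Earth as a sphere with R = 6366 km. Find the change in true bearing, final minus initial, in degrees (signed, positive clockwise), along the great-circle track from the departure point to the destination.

Initial bearing θ₁ = atan2(sin Δλ cos φ₂, cos φ₁ sin φ₂ − sin φ₁ cos φ₂ cos Δλ) = 86.98°
Final bearing θ₂ = (initial bearing from the destination back to the start) + 180° = 163.33°
Δθ = θ₂ − θ₁ = +76.3°

+76.3°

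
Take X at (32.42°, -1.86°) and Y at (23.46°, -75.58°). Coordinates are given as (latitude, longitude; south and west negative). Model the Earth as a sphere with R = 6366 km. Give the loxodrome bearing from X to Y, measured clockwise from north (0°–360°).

Δψ = ln[tan(π/4+φ₂/2)/tan(π/4+φ₁/2)] = -0.1773
Δλ = -1.2867 rad (taken the short way round)
course = atan2(Δλ, Δψ) = 262.15°

262.2°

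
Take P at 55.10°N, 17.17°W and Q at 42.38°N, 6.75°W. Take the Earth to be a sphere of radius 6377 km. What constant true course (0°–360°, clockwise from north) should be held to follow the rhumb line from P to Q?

151.8°

Meridional parts: M(φ₁)=+1.1573, M(φ₂)=+0.8181 → ΔM = -0.3392;  Δλ = +0.1819 rad
tan C = Δλ / ΔM = -0.5362 → C = 151.80°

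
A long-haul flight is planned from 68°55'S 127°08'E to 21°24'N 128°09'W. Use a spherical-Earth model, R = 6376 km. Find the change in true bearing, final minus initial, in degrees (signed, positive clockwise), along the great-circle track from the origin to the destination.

Initial bearing θ₁ = atan2(sin Δλ cos φ₂, cos φ₁ sin φ₂ − sin φ₁ cos φ₂ cos Δλ) = 95.67°
Final bearing θ₂ = (initial bearing from the destination back to the start) + 180° = 22.61°
Δθ = θ₂ − θ₁ = -73.1°

-73.1°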